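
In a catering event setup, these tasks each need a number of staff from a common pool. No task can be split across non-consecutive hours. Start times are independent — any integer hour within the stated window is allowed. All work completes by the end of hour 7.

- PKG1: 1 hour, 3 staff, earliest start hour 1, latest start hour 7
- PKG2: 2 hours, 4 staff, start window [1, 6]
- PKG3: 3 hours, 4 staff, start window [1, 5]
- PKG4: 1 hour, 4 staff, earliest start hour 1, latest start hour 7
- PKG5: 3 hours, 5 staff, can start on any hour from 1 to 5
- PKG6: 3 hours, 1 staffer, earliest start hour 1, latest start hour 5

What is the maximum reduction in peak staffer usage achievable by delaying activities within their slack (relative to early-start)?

Early-start peak: h1:21  h2:14  h3:10  h4:0  h5:0  h6:0  h7:0 ⇒ 21.
Leveled (PKG1@1, PKG2@1, PKG3@2, PKG4@3, PKG5@5, PKG6@4): h1:7  h2:8  h3:8  h4:5  h5:6  h6:6  h7:5 ⇒ 8.
Reduction 21 − 8 = 13.

13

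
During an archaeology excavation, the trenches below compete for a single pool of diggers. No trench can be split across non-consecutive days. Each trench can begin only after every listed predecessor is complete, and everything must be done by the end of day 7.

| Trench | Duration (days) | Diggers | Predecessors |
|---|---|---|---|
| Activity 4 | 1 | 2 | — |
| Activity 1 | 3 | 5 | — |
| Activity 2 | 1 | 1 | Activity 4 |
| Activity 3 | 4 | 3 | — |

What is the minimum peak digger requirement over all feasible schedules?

5

Early-start (Activity 4@1, Activity 1@1, Activity 2@2, Activity 3@1) gives peak 10: d1:10  d2:9  d3:8  d4:3  d5:0  d6:0  d7:0.
Shift Activity 1→5.
Schedule Activity 4@1, Activity 1@5, Activity 2@2, Activity 3@1: d1:5  d2:4  d3:3  d4:3  d5:5  d6:5  d7:5 — peak 5.
Total digger-days = 30 over 7 days ⇒ peak ≥ ⌈30/7⌉ = 5, so 5 is optimal.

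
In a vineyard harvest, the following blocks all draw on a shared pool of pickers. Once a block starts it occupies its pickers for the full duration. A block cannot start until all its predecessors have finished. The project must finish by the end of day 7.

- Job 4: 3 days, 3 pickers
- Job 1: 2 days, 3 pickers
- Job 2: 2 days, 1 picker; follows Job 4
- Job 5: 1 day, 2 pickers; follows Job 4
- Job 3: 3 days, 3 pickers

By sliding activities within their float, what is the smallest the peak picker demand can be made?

Early-start (Job 4@1, Job 1@1, Job 2@4, Job 5@4, Job 3@1) gives peak 9: d1:9  d2:9  d3:6  d4:3  d5:1  d6:0  d7:0.
Shift Job 3→3.
Schedule Job 4@1, Job 1@1, Job 2@4, Job 5@4, Job 3@3: d1:6  d2:6  d3:6  d4:6  d5:4  d6:0  d7:0 — peak 6.

6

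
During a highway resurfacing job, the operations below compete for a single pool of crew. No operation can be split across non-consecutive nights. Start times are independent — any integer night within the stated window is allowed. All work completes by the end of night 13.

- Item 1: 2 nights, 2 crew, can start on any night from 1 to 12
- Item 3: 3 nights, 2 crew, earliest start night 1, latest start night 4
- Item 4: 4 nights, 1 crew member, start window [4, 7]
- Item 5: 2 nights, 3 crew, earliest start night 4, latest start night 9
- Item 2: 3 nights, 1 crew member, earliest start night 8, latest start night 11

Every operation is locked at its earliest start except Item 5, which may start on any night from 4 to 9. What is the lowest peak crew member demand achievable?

Item 5@4: n1:4  n2:4  n3:2  n4:4  n5:4  n6:1  n7:1  n8:1  n9:1  n10:1  n11:0  n12:0  n13:0 → peak 4
Item 5@5: n1:4  n2:4  n3:2  n4:1  n5:4  n6:4  n7:1  n8:1  n9:1  n10:1  n11:0  n12:0  n13:0 → peak 4
Item 5@6: n1:4  n2:4  n3:2  n4:1  n5:1  n6:4  n7:4  n8:1  n9:1  n10:1  n11:0  n12:0  n13:0 → peak 4
Item 5@7: n1:4  n2:4  n3:2  n4:1  n5:1  n6:1  n7:4  n8:4  n9:1  n10:1  n11:0  n12:0  n13:0 → peak 4
Item 5@8: n1:4  n2:4  n3:2  n4:1  n5:1  n6:1  n7:1  n8:4  n9:4  n10:1  n11:0  n12:0  n13:0 → peak 4
Item 5@9: n1:4  n2:4  n3:2  n4:1  n5:1  n6:1  n7:1  n8:1  n9:4  n10:4  n11:0  n12:0  n13:0 → peak 4
Best is Item 5@4, peak 4.

4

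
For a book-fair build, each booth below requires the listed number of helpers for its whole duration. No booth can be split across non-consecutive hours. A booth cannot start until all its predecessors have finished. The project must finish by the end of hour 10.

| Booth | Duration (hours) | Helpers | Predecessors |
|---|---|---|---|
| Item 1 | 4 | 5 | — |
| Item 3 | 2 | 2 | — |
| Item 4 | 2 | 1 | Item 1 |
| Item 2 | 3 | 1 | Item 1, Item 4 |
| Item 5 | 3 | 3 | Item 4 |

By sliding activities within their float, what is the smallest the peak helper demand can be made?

5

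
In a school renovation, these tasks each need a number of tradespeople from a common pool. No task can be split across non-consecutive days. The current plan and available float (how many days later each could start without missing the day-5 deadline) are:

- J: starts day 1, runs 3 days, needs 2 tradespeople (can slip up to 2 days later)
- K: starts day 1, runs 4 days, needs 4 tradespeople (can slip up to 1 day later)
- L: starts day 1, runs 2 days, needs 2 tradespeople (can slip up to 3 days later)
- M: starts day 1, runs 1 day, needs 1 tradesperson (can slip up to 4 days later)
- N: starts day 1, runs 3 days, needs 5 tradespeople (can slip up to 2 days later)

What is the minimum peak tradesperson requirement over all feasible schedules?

11

Early-start (J@1, K@1, L@1, M@1, N@1) gives peak 14: d1:14  d2:13  d3:11  d4:4  d5:0.
Shift N→3.
Schedule J@1, K@1, L@1, M@1, N@3: d1:9  d2:8  d3:11  d4:9  d5:5 — peak 11.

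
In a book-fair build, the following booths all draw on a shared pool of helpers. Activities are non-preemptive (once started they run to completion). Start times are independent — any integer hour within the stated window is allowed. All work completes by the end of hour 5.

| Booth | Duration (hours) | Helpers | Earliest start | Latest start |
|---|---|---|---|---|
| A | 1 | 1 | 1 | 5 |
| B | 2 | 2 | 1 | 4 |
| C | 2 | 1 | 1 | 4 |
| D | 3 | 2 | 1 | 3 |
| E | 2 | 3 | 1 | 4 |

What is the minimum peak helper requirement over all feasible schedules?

Early-start (A@1, B@1, C@1, D@1, E@1) gives peak 9: h1:9  h2:8  h3:2  h4:0  h5:0.
Shift B→2, C→4, E→4.
Schedule A@1, B@2, C@4, D@1, E@4: h1:3  h2:4  h3:4  h4:4  h5:4 — peak 4.
Total helper-hours = 19 over 5 hours ⇒ peak ≥ ⌈19/5⌉ = 4, so 4 is optimal.

4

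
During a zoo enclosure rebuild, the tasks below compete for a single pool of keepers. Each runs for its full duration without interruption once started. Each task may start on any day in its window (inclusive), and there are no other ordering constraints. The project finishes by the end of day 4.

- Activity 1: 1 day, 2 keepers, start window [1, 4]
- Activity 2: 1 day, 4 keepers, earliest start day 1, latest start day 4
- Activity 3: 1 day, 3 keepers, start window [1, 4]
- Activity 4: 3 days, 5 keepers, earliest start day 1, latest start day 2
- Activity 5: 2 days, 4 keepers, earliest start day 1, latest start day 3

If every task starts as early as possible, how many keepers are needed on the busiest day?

Early-start schedule: Activity 1@1, Activity 2@1, Activity 3@1, Activity 4@1, Activity 5@1.
Load per day: day 1: 18, day 2: 9, day 3: 5, day 4: 0.
Peak is 18.

18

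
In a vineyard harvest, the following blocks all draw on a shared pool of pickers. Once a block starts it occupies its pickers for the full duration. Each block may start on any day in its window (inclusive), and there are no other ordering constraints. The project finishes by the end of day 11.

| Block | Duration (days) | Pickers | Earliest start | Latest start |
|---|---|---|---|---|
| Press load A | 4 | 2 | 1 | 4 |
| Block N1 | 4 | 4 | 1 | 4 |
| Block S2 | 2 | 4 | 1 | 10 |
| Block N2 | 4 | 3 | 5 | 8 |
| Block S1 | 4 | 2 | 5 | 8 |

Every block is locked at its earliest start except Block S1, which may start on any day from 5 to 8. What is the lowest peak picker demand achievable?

Block S1@5: d1:10  d2:10  d3:6  d4:6  d5:5  d6:5  d7:5  d8:5  d9:0  d10:0  d11:0 → peak 10
Block S1@6: d1:10  d2:10  d3:6  d4:6  d5:3  d6:5  d7:5  d8:5  d9:2  d10:0  d11:0 → peak 10
Block S1@7: d1:10  d2:10  d3:6  d4:6  d5:3  d6:3  d7:5  d8:5  d9:2  d10:2  d11:0 → peak 10
Block S1@8: d1:10  d2:10  d3:6  d4:6  d5:3  d6:3  d7:3  d8:5  d9:2  d10:2  d11:2 → peak 10
Best is Block S1@5, peak 10.

10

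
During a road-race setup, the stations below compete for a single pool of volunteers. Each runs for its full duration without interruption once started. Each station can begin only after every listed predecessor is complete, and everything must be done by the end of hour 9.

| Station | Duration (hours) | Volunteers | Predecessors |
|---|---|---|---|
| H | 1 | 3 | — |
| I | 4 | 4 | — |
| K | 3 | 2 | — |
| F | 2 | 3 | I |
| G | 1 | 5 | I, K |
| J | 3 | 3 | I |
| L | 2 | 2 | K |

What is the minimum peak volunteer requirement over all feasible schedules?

Early-start (H@1, I@1, K@1, F@5, G@5, J@5, L@4) gives peak 13: h1:9  h2:6  h3:6  h4:6  h5:13  h6:6  h7:3  h8:0  h9:0.
Shift I→2, F→6, G→9, J→6.
Schedule H@1, I@2, K@1, F@6, G@9, J@6, L@4: h1:5  h2:6  h3:6  h4:6  h5:6  h6:6  h7:6  h8:3  h9:5 — peak 6.
Total volunteer-hours = 49 over 9 hours ⇒ peak ≥ ⌈49/9⌉ = 6, so 6 is optimal.

6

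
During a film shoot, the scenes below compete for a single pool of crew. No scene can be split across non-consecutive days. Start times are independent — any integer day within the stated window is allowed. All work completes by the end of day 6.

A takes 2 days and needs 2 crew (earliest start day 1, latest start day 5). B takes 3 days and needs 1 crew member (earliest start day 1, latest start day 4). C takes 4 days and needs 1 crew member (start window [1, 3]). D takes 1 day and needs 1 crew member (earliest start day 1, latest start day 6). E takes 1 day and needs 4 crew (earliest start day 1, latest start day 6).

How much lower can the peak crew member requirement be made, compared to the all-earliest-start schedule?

Early-start peak: d1:9  d2:4  d3:2  d4:1  d5:0  d6:0 ⇒ 9.
Leveled (A@1, B@1, C@1, D@3, E@5): d1:4  d2:4  d3:3  d4:1  d5:4  d6:0 ⇒ 4.
Reduction 9 − 4 = 5.

5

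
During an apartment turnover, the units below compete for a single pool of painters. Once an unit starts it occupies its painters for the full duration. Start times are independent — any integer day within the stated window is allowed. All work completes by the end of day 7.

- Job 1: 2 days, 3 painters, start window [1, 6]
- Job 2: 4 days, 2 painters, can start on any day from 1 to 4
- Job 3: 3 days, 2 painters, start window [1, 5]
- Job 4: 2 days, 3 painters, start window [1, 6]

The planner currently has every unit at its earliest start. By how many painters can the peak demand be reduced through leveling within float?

5

Early-start peak: d1:10  d2:10  d3:4  d4:2  d5:0  d6:0  d7:0 ⇒ 10.
Leveled (Job 1@1, Job 2@1, Job 3@3, Job 4@5): d1:5  d2:5  d3:4  d4:4  d5:5  d6:3  d7:0 ⇒ 5.
Reduction 10 − 5 = 5.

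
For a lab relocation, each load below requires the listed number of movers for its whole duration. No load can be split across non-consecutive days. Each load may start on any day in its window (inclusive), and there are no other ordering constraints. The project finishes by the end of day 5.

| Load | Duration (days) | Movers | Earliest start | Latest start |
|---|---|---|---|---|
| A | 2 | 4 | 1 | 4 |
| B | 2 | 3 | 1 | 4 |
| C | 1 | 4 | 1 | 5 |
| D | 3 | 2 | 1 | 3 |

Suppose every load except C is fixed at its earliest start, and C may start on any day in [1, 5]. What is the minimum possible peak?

C@1: d1:13  d2:9  d3:2  d4:0  d5:0 → peak 13
C@2: d1:9  d2:13  d3:2  d4:0  d5:0 → peak 13
C@3: d1:9  d2:9  d3:6  d4:0  d5:0 → peak 9
C@4: d1:9  d2:9  d3:2  d4:4  d5:0 → peak 9
C@5: d1:9  d2:9  d3:2  d4:0  d5:4 → peak 9
Best is C@3, peak 9.

9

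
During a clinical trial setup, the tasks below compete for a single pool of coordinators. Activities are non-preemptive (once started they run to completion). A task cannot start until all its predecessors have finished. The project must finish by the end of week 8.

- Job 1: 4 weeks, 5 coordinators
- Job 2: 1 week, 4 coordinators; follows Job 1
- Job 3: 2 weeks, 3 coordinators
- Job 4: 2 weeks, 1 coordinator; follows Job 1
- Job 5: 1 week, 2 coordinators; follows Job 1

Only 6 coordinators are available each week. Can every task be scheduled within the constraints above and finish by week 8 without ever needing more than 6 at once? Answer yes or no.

yes

Schedule Job 1@1, Job 2@5, Job 3@6, Job 4@5, Job 5@7: w1:5  w2:5  w3:5  w4:5  w5:5  w6:4  w7:5  w8:0 — peak 5 ≤ 6.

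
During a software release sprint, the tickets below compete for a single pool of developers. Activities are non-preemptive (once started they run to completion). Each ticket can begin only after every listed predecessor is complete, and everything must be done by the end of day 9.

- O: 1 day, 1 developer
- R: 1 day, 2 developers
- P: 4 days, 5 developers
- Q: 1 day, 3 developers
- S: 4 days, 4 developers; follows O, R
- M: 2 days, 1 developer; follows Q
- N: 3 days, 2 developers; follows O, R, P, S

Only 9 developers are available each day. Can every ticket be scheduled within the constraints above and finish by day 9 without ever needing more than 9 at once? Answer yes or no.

yes

Schedule O@1, R@1, P@1, Q@2, S@3, M@5, N@7: d1:8  d2:8  d3:9  d4:9  d5:5  d6:5  d7:2  d8:2  d9:2 — peak 9 ≤ 9.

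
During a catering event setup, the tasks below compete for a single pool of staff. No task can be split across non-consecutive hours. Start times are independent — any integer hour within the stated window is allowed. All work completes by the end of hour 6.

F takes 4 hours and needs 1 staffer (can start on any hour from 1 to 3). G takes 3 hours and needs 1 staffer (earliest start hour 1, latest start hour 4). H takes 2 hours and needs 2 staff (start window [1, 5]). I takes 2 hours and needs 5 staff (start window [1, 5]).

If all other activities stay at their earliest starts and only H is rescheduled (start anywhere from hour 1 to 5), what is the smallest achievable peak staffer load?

7

H@1: h1:9  h2:9  h3:2  h4:1  h5:0  h6:0 → peak 9
H@2: h1:7  h2:9  h3:4  h4:1  h5:0  h6:0 → peak 9
H@3: h1:7  h2:7  h3:4  h4:3  h5:0  h6:0 → peak 7
H@4: h1:7  h2:7  h3:2  h4:3  h5:2  h6:0 → peak 7
H@5: h1:7  h2:7  h3:2  h4:1  h5:2  h6:2 → peak 7
Best is H@3, peak 7.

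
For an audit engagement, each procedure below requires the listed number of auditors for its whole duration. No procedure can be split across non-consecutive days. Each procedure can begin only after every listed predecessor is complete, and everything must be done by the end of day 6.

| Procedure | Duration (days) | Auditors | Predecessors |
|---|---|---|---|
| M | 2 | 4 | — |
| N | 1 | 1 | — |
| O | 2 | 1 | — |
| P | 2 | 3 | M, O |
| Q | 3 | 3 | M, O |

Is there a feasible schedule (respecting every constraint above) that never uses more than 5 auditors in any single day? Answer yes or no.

The minimum achievable peak is 6; 5 < 6, so no feasible schedule stays within the cap.

no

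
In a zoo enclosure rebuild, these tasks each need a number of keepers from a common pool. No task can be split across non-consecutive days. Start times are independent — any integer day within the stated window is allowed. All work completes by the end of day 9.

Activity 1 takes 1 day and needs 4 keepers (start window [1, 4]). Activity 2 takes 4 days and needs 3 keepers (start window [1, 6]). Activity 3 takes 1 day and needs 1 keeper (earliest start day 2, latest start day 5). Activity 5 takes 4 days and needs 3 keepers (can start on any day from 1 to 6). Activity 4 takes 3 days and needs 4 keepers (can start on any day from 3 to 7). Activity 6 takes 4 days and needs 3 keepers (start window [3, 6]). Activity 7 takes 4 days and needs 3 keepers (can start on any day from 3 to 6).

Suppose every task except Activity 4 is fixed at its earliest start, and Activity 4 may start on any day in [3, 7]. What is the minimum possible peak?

Activity 4@3: d1:10  d2:7  d3:16  d4:16  d5:10  d6:6  d7:0  d8:0  d9:0 → peak 16
Activity 4@4: d1:10  d2:7  d3:12  d4:16  d5:10  d6:10  d7:0  d8:0  d9:0 → peak 16
Activity 4@5: d1:10  d2:7  d3:12  d4:12  d5:10  d6:10  d7:4  d8:0  d9:0 → peak 12
Activity 4@6: d1:10  d2:7  d3:12  d4:12  d5:6  d6:10  d7:4  d8:4  d9:0 → peak 12
Activity 4@7: d1:10  d2:7  d3:12  d4:12  d5:6  d6:6  d7:4  d8:4  d9:4 → peak 12
Best is Activity 4@5, peak 12.

12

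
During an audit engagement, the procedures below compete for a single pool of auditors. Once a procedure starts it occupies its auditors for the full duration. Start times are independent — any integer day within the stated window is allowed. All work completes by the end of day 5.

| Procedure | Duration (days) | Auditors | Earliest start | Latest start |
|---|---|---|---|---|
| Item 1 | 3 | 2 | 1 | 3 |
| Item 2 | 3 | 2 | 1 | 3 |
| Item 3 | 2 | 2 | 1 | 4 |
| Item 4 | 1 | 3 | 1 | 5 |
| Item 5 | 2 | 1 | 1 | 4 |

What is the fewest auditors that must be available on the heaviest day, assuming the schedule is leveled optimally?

Early-start (Item 1@1, Item 2@1, Item 3@1, Item 4@1, Item 5@1) gives peak 10: d1:10  d2:7  d3:4  d4:0  d5:0.
Shift Item 3→4, Item 4→4.
Schedule Item 1@1, Item 2@1, Item 3@4, Item 4@4, Item 5@1: d1:5  d2:5  d3:4  d4:5  d5:2 — peak 5.
Total auditor-days = 21 over 5 days ⇒ peak ≥ ⌈21/5⌉ = 5, so 5 is optimal.

5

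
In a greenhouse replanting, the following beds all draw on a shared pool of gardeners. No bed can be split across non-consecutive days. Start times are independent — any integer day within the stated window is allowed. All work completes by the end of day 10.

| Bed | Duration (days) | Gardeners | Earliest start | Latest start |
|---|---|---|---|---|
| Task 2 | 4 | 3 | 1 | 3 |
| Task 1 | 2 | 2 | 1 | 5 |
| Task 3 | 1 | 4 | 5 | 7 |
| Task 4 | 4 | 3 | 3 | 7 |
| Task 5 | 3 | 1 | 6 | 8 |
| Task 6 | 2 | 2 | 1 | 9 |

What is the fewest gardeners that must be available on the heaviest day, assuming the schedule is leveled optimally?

5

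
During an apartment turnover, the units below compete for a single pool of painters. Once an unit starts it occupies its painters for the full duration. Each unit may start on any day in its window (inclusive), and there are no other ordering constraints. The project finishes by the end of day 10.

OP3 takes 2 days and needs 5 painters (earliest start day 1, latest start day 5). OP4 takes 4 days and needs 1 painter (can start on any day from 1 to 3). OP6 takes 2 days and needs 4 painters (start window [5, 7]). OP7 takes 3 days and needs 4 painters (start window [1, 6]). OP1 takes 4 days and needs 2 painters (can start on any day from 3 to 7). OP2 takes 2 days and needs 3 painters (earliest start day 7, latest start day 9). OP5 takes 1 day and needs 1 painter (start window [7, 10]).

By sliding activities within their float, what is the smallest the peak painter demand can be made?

Early-start (OP3@1, OP4@1, OP6@5, OP7@1, OP1@3, OP2@7, OP5@7) gives peak 10: d1:10  d2:10  d3:7  d4:3  d5:6  d6:6  d7:4  d8:3  d9:0  d10:0.
Shift OP6→6, OP7→3, OP1→5, OP2→8, OP5→8.
Schedule OP3@1, OP4@1, OP6@6, OP7@3, OP1@5, OP2@8, OP5@8: d1:6  d2:6  d3:5  d4:5  d5:6  d6:6  d7:6  d8:6  d9:3  d10:0 — peak 6.

6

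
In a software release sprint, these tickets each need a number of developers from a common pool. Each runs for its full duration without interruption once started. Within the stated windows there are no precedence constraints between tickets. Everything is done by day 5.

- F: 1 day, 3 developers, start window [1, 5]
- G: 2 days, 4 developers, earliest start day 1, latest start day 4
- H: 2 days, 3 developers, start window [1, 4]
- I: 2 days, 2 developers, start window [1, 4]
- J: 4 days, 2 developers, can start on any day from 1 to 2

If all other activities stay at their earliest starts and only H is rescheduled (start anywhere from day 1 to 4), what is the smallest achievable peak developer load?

H@1: d1:14  d2:11  d3:2  d4:2  d5:0 → peak 14
H@2: d1:11  d2:11  d3:5  d4:2  d5:0 → peak 11
H@3: d1:11  d2:8  d3:5  d4:5  d5:0 → peak 11
H@4: d1:11  d2:8  d3:2  d4:5  d5:3 → peak 11
Best is H@2, peak 11.

11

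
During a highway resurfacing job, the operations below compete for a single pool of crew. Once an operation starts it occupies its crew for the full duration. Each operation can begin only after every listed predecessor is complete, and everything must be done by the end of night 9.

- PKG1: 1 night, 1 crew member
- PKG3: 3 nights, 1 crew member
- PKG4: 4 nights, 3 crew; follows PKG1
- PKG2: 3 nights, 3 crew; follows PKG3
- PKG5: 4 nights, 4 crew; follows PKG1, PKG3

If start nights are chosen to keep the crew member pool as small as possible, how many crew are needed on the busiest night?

7

Early-start (PKG1@1, PKG3@1, PKG4@2, PKG2@4, PKG5@4) gives peak 10: n1:2  n2:4  n3:4  n4:10  n5:10  n6:7  n7:4  n8:0  n9:0.
Shift PKG5→6.
Schedule PKG1@1, PKG3@1, PKG4@2, PKG2@4, PKG5@6: n1:2  n2:4  n3:4  n4:6  n5:6  n6:7  n7:4  n8:4  n9:4 — peak 7.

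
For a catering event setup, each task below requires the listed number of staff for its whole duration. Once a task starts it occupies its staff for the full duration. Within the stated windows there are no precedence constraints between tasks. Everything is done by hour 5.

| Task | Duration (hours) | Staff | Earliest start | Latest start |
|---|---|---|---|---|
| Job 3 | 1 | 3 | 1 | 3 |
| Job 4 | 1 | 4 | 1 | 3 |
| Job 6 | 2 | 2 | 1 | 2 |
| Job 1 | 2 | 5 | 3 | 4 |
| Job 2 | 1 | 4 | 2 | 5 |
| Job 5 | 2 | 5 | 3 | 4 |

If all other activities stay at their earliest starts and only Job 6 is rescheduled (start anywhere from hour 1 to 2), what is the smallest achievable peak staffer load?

Job 6@1: h1:9  h2:6  h3:10  h4:10  h5:0 → peak 10
Job 6@2: h1:7  h2:6  h3:12  h4:10  h5:0 → peak 12
Best is Job 6@1, peak 10.

10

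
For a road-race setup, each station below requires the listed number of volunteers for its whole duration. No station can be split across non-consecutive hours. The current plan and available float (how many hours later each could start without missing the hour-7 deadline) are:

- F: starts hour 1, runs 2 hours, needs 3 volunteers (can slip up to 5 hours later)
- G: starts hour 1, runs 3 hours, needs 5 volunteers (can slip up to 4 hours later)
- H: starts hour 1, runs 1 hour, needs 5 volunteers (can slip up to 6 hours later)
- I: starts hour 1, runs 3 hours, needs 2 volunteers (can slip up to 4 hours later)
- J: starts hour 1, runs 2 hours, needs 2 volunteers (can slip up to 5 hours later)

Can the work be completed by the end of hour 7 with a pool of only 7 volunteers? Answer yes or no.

yes

Schedule F@1, G@3, H@6, I@1, J@1: h1:7  h2:7  h3:7  h4:5  h5:5  h6:5  h7:0 — peak 7 ≤ 7.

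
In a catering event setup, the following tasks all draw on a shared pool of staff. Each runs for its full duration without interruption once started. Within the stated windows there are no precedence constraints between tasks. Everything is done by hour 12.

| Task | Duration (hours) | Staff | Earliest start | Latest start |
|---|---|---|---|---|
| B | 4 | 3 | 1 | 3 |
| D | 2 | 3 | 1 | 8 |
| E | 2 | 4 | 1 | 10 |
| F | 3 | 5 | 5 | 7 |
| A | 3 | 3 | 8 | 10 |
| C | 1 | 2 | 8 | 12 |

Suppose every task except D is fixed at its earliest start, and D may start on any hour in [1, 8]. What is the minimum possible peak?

D@1: h1:10  h2:10  h3:3  h4:3  h5:5  h6:5  h7:5  h8:5  h9:3  h10:3  h11:0  h12:0 → peak 10
D@2: h1:7  h2:10  h3:6  h4:3  h5:5  h6:5  h7:5  h8:5  h9:3  h10:3  h11:0  h12:0 → peak 10
D@3: h1:7  h2:7  h3:6  h4:6  h5:5  h6:5  h7:5  h8:5  h9:3  h10:3  h11:0  h12:0 → peak 7
D@4: h1:7  h2:7  h3:3  h4:6  h5:8  h6:5  h7:5  h8:5  h9:3  h10:3  h11:0  h12:0 → peak 8
D@5: h1:7  h2:7  h3:3  h4:3  h5:8  h6:8  h7:5  h8:5  h9:3  h10:3  h11:0  h12:0 → peak 8
D@6: h1:7  h2:7  h3:3  h4:3  h5:5  h6:8  h7:8  h8:5  h9:3  h10:3  h11:0  h12:0 → peak 8
D@7: h1:7  h2:7  h3:3  h4:3  h5:5  h6:5  h7:8  h8:8  h9:3  h10:3  h11:0  h12:0 → peak 8
D@8: h1:7  h2:7  h3:3  h4:3  h5:5  h6:5  h7:5  h8:8  h9:6  h10:3  h11:0  h12:0 → peak 8
Best is D@3, peak 7.

7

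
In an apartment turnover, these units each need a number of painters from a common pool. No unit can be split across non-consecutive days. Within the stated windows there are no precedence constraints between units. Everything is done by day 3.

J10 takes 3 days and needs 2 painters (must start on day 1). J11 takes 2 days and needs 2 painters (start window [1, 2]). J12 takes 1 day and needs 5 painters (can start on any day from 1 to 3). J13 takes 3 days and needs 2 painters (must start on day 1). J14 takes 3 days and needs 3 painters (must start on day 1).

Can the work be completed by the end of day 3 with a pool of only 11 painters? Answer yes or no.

The minimum achievable peak is 12; 11 < 12, so no feasible schedule stays within the cap.

no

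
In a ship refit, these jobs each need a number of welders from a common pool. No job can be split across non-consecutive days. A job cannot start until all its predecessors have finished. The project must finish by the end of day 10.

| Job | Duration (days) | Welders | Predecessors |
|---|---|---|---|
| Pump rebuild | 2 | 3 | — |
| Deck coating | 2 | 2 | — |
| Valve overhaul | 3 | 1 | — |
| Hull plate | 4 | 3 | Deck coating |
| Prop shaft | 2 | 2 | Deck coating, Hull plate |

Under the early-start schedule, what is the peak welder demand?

6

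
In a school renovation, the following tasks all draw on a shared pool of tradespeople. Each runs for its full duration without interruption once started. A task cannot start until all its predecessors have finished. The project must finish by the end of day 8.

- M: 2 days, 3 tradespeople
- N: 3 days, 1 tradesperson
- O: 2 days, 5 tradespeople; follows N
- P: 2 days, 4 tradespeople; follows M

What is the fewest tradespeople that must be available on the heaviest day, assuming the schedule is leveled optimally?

5

Early-start (M@1, N@1, O@4, P@3) gives peak 9: d1:4  d2:4  d3:5  d4:9  d5:5  d6:0  d7:0  d8:0.
Shift P→6.
Schedule M@1, N@1, O@4, P@6: d1:4  d2:4  d3:1  d4:5  d5:5  d6:4  d7:4  d8:0 — peak 5.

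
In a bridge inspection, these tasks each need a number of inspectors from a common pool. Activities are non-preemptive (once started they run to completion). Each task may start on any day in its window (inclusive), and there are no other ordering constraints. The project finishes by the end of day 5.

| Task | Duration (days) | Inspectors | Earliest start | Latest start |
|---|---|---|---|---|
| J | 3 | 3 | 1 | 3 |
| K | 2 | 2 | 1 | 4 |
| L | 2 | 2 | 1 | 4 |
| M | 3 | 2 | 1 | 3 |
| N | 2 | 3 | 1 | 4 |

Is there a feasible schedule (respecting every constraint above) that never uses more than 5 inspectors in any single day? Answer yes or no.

no

Total inspector-days = 29; over 5 days the average is 29/5 > 5, so some day must exceed 5.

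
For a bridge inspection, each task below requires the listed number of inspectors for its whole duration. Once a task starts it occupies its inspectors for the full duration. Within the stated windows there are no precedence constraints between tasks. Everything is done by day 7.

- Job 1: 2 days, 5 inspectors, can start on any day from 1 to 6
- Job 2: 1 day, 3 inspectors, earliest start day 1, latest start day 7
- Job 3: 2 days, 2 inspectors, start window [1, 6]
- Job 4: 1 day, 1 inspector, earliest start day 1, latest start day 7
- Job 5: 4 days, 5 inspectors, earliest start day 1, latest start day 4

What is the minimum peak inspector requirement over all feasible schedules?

7

Early-start (Job 1@1, Job 2@1, Job 3@1, Job 4@1, Job 5@1) gives peak 16: d1:16  d2:12  d3:5  d4:5  d5:0  d6:0  d7:0.
Shift Job 2→3, Job 4→3, Job 5→4.
Schedule Job 1@1, Job 2@3, Job 3@1, Job 4@3, Job 5@4: d1:7  d2:7  d3:4  d4:5  d5:5  d6:5  d7:5 — peak 7.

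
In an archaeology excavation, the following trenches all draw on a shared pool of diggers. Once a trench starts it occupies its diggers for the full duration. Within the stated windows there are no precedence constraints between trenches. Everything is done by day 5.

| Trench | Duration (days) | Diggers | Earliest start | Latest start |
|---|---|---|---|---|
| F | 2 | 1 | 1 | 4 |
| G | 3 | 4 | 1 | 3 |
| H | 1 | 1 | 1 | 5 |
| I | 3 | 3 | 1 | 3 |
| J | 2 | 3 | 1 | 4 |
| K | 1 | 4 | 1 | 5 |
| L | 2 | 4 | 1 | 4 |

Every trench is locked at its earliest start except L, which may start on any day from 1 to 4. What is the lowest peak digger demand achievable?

16

L@1: d1:20  d2:15  d3:7  d4:0  d5:0 → peak 20
L@2: d1:16  d2:15  d3:11  d4:0  d5:0 → peak 16
L@3: d1:16  d2:11  d3:11  d4:4  d5:0 → peak 16
L@4: d1:16  d2:11  d3:7  d4:4  d5:4 → peak 16
Best is L@2, peak 16.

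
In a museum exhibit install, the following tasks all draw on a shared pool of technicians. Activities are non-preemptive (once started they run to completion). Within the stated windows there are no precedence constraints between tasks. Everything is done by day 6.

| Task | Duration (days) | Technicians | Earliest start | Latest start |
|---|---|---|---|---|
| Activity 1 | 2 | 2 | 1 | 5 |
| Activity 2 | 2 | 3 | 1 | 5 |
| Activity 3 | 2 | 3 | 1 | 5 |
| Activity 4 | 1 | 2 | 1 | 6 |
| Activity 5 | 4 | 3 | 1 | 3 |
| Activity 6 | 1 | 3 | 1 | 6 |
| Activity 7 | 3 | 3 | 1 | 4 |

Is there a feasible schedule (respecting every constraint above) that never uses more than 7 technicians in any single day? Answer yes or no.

no

The minimum achievable peak is 8; 7 < 8, so no feasible schedule stays within the cap.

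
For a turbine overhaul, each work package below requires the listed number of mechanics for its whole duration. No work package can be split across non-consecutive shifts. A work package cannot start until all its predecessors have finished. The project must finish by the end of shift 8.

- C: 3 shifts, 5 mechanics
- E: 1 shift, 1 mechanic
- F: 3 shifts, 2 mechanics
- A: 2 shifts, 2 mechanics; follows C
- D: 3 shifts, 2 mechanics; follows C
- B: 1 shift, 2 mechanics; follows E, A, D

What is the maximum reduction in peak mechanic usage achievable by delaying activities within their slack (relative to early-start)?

Early-start peak: s1:8  s2:7  s3:7  s4:4  s5:4  s6:2  s7:2  s8:0 ⇒ 8.
Leveled (C@1, E@4, F@6, A@4, D@4, B@7): s1:5  s2:5  s3:5  s4:5  s5:4  s6:4  s7:4  s8:2 ⇒ 5.
Reduction 8 − 5 = 3.

3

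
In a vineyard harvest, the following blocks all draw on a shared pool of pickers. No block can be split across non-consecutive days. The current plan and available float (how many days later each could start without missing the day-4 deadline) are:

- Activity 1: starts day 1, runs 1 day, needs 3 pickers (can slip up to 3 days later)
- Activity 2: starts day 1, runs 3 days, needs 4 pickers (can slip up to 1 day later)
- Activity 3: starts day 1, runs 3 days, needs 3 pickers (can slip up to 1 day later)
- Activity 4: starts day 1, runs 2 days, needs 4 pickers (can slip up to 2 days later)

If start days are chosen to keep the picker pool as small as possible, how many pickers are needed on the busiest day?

11

Early-start (Activity 1@1, Activity 2@1, Activity 3@1, Activity 4@1) gives peak 14: d1:14  d2:11  d3:7  d4:0.
Shift Activity 4→2.
Schedule Activity 1@1, Activity 2@1, Activity 3@1, Activity 4@2: d1:10  d2:11  d3:11  d4:0 — peak 11.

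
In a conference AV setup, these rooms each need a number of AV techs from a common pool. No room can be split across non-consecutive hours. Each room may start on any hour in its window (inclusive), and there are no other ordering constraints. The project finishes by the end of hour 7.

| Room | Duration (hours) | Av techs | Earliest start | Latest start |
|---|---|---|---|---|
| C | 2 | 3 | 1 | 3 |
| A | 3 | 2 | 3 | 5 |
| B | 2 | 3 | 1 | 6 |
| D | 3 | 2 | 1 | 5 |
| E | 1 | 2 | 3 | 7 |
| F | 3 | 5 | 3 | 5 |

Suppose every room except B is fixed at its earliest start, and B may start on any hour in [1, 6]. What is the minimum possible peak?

11

B@1: h1:8  h2:8  h3:11  h4:7  h5:7  h6:0  h7:0 → peak 11
B@2: h1:5  h2:8  h3:14  h4:7  h5:7  h6:0  h7:0 → peak 14
B@3: h1:5  h2:5  h3:14  h4:10  h5:7  h6:0  h7:0 → peak 14
B@4: h1:5  h2:5  h3:11  h4:10  h5:10  h6:0  h7:0 → peak 11
B@5: h1:5  h2:5  h3:11  h4:7  h5:10  h6:3  h7:0 → peak 11
B@6: h1:5  h2:5  h3:11  h4:7  h5:7  h6:3  h7:3 → peak 11
Best is B@1, peak 11.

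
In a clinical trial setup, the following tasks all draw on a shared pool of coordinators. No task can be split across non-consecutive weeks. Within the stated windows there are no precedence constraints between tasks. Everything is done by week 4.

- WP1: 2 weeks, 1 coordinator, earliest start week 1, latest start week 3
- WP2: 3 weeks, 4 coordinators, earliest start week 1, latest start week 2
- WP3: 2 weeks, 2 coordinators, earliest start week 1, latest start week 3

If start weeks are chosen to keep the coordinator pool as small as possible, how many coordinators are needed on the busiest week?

Early-start (WP1@1, WP2@1, WP3@1) gives peak 7: w1:7  w2:7  w3:4  w4:0.
Shift WP3→3.
Schedule WP1@1, WP2@1, WP3@3: w1:5  w2:5  w3:6  w4:2 — peak 6.
No arrangement of the 18 feasible schedules does better.

6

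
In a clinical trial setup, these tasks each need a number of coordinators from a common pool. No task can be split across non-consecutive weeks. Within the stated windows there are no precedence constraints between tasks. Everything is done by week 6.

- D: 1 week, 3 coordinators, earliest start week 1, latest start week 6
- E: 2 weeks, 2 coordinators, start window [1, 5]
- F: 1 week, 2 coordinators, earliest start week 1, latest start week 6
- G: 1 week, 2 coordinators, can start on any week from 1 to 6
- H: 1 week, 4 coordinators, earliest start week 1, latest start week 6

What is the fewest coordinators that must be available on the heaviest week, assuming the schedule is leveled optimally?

4

Early-start (D@1, E@1, F@1, G@1, H@1) gives peak 13: w1:13  w2:2  w3:0  w4:0  w5:0  w6:0.
Shift E→2, F→2, G→3, H→4.
Schedule D@1, E@2, F@2, G@3, H@4: w1:3  w2:4  w3:4  w4:4  w5:0  w6:0 — peak 4.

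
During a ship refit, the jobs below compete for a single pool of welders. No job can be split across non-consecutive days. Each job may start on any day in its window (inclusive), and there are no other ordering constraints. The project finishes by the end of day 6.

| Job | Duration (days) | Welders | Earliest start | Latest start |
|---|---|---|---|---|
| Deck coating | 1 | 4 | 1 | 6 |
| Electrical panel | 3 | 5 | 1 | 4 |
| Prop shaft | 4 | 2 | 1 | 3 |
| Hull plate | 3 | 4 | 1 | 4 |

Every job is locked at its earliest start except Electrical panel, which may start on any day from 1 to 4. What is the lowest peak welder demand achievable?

10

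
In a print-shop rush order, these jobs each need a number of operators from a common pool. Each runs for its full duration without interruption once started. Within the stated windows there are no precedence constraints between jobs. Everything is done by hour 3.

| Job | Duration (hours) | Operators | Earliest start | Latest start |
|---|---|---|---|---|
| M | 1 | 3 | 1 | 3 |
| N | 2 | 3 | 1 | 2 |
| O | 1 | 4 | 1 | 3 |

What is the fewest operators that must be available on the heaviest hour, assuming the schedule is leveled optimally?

Early-start (M@1, N@1, O@1) gives peak 10: h1:10  h2:3  h3:0.
Shift O→3.
Schedule M@1, N@1, O@3: h1:6  h2:3  h3:4 — peak 6.
No arrangement of the 18 feasible schedules does better.

6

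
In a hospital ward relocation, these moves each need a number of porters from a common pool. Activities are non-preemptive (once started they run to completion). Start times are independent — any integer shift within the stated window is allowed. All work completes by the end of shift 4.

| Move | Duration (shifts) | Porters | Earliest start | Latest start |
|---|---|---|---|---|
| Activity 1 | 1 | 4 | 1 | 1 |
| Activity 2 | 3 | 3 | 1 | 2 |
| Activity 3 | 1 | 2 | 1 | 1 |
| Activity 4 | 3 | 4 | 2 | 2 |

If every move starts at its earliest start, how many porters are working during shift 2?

7

At early start, shift 2 has: Activity 2, Activity 4.
Demand: 3 + 4 = 7.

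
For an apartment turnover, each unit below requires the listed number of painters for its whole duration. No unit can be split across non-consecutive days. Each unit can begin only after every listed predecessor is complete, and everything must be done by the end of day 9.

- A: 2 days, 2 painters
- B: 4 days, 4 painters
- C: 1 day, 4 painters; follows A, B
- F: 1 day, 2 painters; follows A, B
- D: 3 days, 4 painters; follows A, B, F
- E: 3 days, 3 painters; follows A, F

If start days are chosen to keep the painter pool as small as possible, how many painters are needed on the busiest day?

Schedule A@1, B@1, C@5, F@5, D@6, E@6: d1:6  d2:6  d3:4  d4:4  d5:6  d6:7  d7:7  d8:7  d9:0 — peak 7.

7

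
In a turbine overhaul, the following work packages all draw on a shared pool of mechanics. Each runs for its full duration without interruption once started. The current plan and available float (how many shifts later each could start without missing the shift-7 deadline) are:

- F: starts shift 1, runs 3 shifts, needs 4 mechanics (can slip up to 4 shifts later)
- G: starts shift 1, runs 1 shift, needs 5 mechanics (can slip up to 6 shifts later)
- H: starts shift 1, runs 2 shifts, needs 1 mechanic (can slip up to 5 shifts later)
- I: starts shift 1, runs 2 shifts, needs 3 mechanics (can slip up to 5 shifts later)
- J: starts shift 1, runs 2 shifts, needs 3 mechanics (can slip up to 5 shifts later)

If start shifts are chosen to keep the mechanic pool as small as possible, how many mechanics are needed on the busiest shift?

6

Early-start (F@1, G@1, H@1, I@1, J@1) gives peak 16: s1:16  s2:11  s3:4  s4:0  s5:0  s6:0  s7:0.
Shift G→4, I→5, J→5.
Schedule F@1, G@4, H@1, I@5, J@5: s1:5  s2:5  s3:4  s4:5  s5:6  s6:6  s7:0 — peak 6.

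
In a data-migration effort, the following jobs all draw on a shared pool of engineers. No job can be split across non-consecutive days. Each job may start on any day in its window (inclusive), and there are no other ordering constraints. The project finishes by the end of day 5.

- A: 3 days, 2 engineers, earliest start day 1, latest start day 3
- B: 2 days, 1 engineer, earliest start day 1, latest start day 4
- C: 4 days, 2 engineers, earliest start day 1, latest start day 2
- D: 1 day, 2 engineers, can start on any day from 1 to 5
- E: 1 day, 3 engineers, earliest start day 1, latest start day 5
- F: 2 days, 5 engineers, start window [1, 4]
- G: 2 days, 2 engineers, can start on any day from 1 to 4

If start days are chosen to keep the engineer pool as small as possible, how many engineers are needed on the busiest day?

7

Early-start (A@1, B@1, C@1, D@1, E@1, F@1, G@1) gives peak 17: d1:17  d2:12  d3:4  d4:2  d5:0.
Shift D→5, E→3, F→4.
Schedule A@1, B@1, C@1, D@5, E@3, F@4, G@1: d1:7  d2:7  d3:7  d4:7  d5:7 — peak 7.
Total engineer-days = 35 over 5 days ⇒ peak ≥ ⌈35/5⌉ = 7, so 7 is optimal.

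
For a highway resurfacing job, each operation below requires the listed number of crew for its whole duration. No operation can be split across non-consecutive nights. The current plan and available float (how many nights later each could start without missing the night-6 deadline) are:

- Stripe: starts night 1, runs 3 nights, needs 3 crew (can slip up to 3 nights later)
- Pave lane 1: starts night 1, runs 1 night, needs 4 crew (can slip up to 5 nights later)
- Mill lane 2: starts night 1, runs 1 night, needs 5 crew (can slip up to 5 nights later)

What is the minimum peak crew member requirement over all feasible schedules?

Early-start (Stripe@1, Pave lane 1@1, Mill lane 2@1) gives peak 12: n1:12  n2:3  n3:3  n4:0  n5:0  n6:0.
Shift Pave lane 1→4, Mill lane 2→5.
Schedule Stripe@1, Pave lane 1@4, Mill lane 2@5: n1:3  n2:3  n3:3  n4:4  n5:5  n6:0 — peak 5.

5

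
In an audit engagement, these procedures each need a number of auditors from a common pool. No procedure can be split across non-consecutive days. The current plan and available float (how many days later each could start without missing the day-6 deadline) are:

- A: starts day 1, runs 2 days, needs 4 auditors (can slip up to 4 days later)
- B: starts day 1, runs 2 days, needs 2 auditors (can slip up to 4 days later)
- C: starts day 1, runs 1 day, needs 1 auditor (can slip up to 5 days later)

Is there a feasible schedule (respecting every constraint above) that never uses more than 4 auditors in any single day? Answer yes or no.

yes

Schedule A@1, B@3, C@3: d1:4  d2:4  d3:3  d4:2  d5:0  d6:0 — peak 4 ≤ 4.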